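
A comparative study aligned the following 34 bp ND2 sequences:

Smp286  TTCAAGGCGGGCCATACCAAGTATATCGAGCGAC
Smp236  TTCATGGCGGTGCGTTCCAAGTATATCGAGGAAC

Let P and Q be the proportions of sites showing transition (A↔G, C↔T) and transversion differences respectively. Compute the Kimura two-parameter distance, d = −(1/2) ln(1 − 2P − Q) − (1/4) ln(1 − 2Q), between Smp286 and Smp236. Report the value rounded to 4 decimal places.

0.2408

Mismatches occur at site 5 (A→T, transversion), site 11 (G→T, transversion), site 12 (C→G, transversion), site 14 (A→G, transition), site 16 (A→T, transversion), site 31 (C→G, transversion), site 32 (G→A, transition).
Of the 7 differences, 2 transitions and 5 transversions over 34 sites: P = 2/34 = 0.058824, Q = 5/34 = 0.147059.
d = −0.5·ln(0.735293) − 0.25·ln(0.705882) = −0.5·(-0.307486) − 0.25·(-0.348307) = 0.2408.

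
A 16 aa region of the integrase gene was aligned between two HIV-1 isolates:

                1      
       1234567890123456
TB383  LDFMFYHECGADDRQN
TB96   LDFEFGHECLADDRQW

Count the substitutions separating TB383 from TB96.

4

Differing sites — 4:M/E; 6:Y/G; 10:G/L; 16:N/W.
That gives 4 mismatches out of 16 aligned sites, so the Hamming distance is 4.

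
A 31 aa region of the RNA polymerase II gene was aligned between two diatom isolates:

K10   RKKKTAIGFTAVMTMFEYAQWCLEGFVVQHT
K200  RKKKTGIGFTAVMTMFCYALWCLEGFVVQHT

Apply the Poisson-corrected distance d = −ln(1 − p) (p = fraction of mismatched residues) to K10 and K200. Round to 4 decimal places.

0.1018

Differing sites — 6:A/G; 17:E/C; 20:Q/L.
p = 3/31 = 0.096774.
d = −ln(1 − 0.096774) = −ln(0.903226) = 0.1018.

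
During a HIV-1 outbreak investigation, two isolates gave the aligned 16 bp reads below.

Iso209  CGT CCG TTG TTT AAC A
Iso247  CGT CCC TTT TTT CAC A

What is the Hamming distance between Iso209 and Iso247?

Mismatches occur at site 6 (G↔C), site 9 (G↔T), site 13 (A↔C).
That gives 3 mismatches out of 16 aligned sites, so the Hamming distance is 3.

3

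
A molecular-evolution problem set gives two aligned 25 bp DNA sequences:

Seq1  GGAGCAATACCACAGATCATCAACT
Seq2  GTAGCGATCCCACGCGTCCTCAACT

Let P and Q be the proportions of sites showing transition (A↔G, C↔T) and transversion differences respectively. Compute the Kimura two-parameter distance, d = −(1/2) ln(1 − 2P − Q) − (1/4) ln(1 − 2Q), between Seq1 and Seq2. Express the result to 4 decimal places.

The sequences differ at positions 2 (G/T, transversion), 6 (A/G, transition), 9 (A/C, transversion), 14 (A/G, transition), 15 (G/C, transversion), 16 (A/G, transition), 19 (A/C, transversion).
Of the 7 differences, 3 transitions and 4 transversions over 25 sites: P = 3/25 = 0.120000, Q = 4/25 = 0.160000.
d = −0.5·ln(0.600000) − 0.25·ln(0.680000) = −0.5·(-0.510826) − 0.25·(-0.385662) = 0.3518.

0.3518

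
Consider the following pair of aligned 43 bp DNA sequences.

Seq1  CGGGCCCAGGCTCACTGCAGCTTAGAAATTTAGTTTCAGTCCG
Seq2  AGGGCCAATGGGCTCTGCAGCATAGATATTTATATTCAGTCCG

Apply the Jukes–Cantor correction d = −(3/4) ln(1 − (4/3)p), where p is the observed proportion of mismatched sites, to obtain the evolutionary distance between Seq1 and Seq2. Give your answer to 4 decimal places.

Differing sites — 1:C/A; 7:C/A; 9:G/T; 11:C/G; 12:T/G; 14:A/T; 22:T/A; 27:A/T; 33:G/T; 34:T/A.
p = 10/43 = 0.232558.
d = −0.75 · ln(1 − (4/3)·0.232558) = −0.75 · ln(0.689923) = −0.75 · (-0.371175) = 0.2784.

0.2784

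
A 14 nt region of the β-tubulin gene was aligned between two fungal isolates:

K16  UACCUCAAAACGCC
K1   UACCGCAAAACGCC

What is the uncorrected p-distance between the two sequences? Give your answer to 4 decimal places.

Differing sites — 5:U/G.
There are 1 differences over 14 sites, so p = 1/14 = 0.0714.

0.0714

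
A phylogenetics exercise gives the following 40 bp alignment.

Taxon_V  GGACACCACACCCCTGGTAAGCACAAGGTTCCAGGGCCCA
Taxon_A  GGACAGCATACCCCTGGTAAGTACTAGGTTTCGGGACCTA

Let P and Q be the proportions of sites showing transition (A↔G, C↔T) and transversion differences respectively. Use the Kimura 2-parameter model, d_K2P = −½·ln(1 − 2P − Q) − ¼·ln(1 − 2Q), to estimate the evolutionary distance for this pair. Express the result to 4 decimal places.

0.2417

The sequences differ at positions 6 (C/G, transversion), 9 (C/T, transition), 22 (C/T, transition), 25 (A/T, transversion), 31 (C/T, transition), 33 (A/G, transition), 36 (G/A, transition), 39 (C/T, transition).
Of the 8 differences, 6 transitions and 2 transversions over 40 sites: P = 6/40 = 0.150000, Q = 2/40 = 0.050000.
d = −0.5·ln(0.650000) − 0.25·ln(0.900000) = −0.5·(-0.430783) − 0.25·(-0.105361) = 0.2417.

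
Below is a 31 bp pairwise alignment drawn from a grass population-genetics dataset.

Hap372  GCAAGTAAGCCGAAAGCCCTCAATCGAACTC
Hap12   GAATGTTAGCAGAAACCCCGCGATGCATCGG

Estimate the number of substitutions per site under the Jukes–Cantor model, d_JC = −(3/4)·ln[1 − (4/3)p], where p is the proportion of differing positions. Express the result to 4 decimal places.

Differing sites — 2:C/A; 4:A/T; 7:A/T; 11:C/A; 16:G/C; 20:T/G; 22:A/G; 25:C/G; 26:G/C; 28:A/T; 30:T/G; 31:C/G.
p = 12/31 = 0.387097.
d = −0.75 · ln(1 − (4/3)·0.387097) = −0.75 · ln(0.483871) = −0.75 · (-0.725937) = 0.5445.

0.5445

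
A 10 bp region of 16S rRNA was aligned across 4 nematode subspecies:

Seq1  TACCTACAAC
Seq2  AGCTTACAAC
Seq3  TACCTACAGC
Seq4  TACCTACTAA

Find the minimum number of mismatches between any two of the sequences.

Pairwise Hamming distances:
  Seq1 vs Seq2: 3
  Seq1 vs Seq3: 1
  Seq1 vs Seq4: 2
  Seq2 vs Seq3: 4
  Seq2 vs Seq4: 5
  Seq3 vs Seq4: 3
The smallest is 1, between Seq1 and Seq3.

1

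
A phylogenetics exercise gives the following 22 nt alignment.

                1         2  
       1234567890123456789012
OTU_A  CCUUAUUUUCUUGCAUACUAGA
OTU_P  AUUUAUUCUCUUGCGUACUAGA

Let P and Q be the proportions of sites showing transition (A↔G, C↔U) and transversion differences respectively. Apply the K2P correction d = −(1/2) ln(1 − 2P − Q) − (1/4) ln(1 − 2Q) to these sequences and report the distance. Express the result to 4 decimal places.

The sequences differ at positions 1 (C/A, transversion), 2 (C/U, transition), 8 (U/C, transition), 15 (A/G, transition).
Of the 4 differences, 3 transitions and 1 transversion over 22 sites: P = 3/22 = 0.136364, Q = 1/22 = 0.045455.
d = −0.5·ln(0.681817) − 0.25·ln(0.909090) = −0.5·(-0.382994) − 0.25·(-0.095311) = 0.2153.

0.2153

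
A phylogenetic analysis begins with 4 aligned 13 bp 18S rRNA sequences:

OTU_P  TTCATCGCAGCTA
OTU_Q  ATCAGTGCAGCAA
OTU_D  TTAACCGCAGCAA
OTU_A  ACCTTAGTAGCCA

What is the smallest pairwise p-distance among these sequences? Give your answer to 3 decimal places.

Pairwise Hamming distances:
  OTU_P vs OTU_Q: 4
  OTU_P vs OTU_D: 3
  OTU_P vs OTU_A: 6
  OTU_Q vs OTU_D: 4
  OTU_Q vs OTU_A: 6
  OTU_D vs OTU_A: 8
The smallest is 3 mismatches, between OTU_P and OTU_D; p = 3/13 = 0.231.

0.231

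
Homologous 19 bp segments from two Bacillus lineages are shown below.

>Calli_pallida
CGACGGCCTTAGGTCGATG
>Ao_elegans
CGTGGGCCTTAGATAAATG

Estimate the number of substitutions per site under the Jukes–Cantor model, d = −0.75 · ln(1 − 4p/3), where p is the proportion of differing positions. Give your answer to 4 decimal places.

Differing sites — 3:A/T; 4:C/G; 13:G/A; 15:C/A; 16:G/A.
p = 5/19 = 0.263158.
d = −0.75 · ln(1 − (4/3)·0.263158) = −0.75 · ln(0.649123) = −0.75 · (-0.432133) = 0.3241.

0.3241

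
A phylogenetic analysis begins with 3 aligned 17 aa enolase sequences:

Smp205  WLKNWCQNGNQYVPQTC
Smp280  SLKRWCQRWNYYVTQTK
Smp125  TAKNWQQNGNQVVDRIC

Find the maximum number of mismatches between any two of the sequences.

12

Pairwise Hamming distances:
  Smp205 vs Smp280: 7
  Smp205 vs Smp125: 7
  Smp280 vs Smp125: 12
The largest is 12, between Smp280 and Smp125.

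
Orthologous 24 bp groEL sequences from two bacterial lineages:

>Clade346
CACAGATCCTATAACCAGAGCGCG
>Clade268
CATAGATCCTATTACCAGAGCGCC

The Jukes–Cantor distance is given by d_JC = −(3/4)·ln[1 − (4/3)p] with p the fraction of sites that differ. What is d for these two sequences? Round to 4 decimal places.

Differing sites — 3:C/T; 13:A/T; 24:G/C.
p = 3/24 = 0.125000.
d = −0.75 · ln(1 − (4/3)·0.125000) = −0.75 · ln(0.833333) = −0.75 · (-0.182322) = 0.1367.

0.1367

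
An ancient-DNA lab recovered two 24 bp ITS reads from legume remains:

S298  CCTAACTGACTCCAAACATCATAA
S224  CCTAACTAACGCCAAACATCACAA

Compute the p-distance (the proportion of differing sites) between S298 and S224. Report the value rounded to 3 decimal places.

0.125

Mismatches occur at site 8 (G↔A), site 11 (T↔G), site 22 (T↔C).
There are 3 differences over 24 sites, so p = 3/24 = 0.125.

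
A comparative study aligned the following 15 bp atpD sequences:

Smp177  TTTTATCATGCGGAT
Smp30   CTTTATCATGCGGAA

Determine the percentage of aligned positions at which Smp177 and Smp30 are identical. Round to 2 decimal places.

86.67%

The sequences differ at positions 1 (T/C), 15 (T/A).
13 of the 15 sites match, so the percent identity is 13/15 × 100 = 86.67%.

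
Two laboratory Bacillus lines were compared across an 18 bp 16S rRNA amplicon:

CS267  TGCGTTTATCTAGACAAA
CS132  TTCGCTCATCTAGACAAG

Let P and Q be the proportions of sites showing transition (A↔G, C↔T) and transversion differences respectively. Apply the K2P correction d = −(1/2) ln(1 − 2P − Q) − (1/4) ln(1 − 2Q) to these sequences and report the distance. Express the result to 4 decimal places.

0.2757

Mismatches occur at site 2 (G/T, transversion), site 5 (T/C, transition), site 7 (T/C, transition), site 18 (A/G, transition).
Of the 4 differences, 3 transitions and 1 transversion over 18 sites: P = 3/18 = 0.166667, Q = 1/18 = 0.055556.
d = −0.5·ln(0.611110) − 0.25·ln(0.888888) = −0.5·(-0.492478) − 0.25·(-0.117784) = 0.2757.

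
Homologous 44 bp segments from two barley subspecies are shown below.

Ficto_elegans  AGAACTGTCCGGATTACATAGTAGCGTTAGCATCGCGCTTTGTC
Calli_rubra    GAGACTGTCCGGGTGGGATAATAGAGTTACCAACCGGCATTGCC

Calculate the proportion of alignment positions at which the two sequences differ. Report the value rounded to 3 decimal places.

Differing sites — 1:A/G; 2:G/A; 3:A/G; 13:A/G; 15:T/G; 16:A/G; 17:C/G; 21:G/A; 25:C/A; 30:G/C; 33:T/A; 35:G/C; 36:C/G; 39:T/A; 43:T/C.
There are 15 differences over 44 sites, so p = 15/44 = 0.341.

0.341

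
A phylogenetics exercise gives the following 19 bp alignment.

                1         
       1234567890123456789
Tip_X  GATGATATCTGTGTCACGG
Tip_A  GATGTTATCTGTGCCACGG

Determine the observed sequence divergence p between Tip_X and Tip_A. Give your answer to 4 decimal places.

The sequences differ at positions 5 (A/T), 14 (T/C).
There are 2 differences over 19 sites, so p = 2/19 = 0.1053.

0.1053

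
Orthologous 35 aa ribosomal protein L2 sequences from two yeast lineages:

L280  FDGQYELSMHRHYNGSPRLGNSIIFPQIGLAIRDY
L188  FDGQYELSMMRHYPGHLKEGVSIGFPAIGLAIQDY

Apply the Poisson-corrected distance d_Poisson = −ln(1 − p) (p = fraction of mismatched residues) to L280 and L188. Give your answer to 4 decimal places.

Mismatches occur at site 10 (H→M), site 14 (N→P), site 16 (S→H), site 17 (P→L), site 18 (R→K), site 19 (L→E), site 21 (N→V), site 24 (I→G), site 27 (Q→A), site 33 (R→Q).
p = 10/35 = 0.285714.
d = −ln(1 − 0.285714) = −ln(0.714286) = 0.3365.

0.3365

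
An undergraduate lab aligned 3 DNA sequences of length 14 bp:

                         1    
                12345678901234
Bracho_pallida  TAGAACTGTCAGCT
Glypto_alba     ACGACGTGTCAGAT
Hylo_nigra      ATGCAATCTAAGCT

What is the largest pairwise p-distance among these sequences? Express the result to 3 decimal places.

Pairwise Hamming distances:
  Bracho_pallida vs Glypto_alba: 5
  Bracho_pallida vs Hylo_nigra: 6
  Glypto_alba vs Hylo_nigra: 7
The largest is 7 mismatches, between Glypto_alba and Hylo_nigra; p = 7/14 = 0.500.

0.500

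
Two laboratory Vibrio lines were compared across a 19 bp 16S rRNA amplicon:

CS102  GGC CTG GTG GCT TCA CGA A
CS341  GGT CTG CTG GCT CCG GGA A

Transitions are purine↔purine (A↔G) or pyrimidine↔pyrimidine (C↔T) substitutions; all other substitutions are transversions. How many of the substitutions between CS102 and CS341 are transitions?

3

The sequences differ at positions 3 (C/T, transition), 7 (G/C, transversion), 13 (T/C, transition), 15 (A/G, transition), 16 (C/G, transversion).
Of the 5 differences, 3 transitions and 2 transversions, so the answer is 3.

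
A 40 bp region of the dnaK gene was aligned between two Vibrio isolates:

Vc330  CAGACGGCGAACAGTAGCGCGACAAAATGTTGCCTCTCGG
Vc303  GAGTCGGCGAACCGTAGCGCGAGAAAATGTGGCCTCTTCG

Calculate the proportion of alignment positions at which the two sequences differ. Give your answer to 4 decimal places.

Mismatches occur at site 1 (C/G), site 4 (A/T), site 13 (A/C), site 23 (C/G), site 31 (T/G), site 38 (C/T), site 39 (G/C).
There are 7 differences over 40 sites, so p = 7/40 = 0.1750.

0.1750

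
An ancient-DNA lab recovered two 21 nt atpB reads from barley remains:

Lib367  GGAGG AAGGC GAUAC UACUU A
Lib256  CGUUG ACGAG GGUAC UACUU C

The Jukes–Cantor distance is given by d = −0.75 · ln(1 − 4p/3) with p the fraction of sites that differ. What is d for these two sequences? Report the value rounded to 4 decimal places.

0.5319

The sequences differ at positions 1 (G/C), 3 (A/U), 4 (G/U), 7 (A/C), 9 (G/A), 10 (C/G), 12 (A/G), 21 (A/C).
p = 8/21 = 0.380952.
d = −0.75 · ln(1 − (4/3)·0.380952) = −0.75 · ln(0.492064) = −0.75 · (-0.709146) = 0.5319.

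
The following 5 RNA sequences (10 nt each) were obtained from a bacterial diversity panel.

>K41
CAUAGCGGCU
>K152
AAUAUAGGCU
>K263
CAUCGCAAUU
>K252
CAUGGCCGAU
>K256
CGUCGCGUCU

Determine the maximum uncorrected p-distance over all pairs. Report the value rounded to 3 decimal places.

Pairwise Hamming distances:
  K41 vs K152: 3
  K41 vs K263: 4
  K41 vs K252: 3
  K41 vs K256: 3
  K152 vs K263: 7
  K152 vs K252: 6
  K152 vs K256: 6
  K263 vs K252: 4
  K263 vs K256: 4
  K252 vs K256: 5
The largest is 7 mismatches, between K152 and K263; p = 7/10 = 0.700.

0.700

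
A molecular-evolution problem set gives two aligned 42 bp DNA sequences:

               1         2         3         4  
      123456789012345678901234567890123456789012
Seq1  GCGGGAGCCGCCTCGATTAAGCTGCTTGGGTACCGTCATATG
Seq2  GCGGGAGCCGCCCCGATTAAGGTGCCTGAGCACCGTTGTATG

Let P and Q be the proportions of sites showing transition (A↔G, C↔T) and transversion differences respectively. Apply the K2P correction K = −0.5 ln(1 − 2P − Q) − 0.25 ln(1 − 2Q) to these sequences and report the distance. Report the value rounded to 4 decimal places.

0.1974

The sequences differ at positions 13 (T/C, transition), 22 (C/G, transversion), 26 (T/C, transition), 29 (G/A, transition), 31 (T/C, transition), 37 (C/T, transition), 38 (A/G, transition).
Of the 7 differences, 6 transitions and 1 transversion over 42 sites: P = 6/42 = 0.142857, Q = 1/42 = 0.023810.
d = −0.5·ln(0.690476) − 0.25·ln(0.952380) = −0.5·(-0.370374) − 0.25·(-0.048791) = 0.1974.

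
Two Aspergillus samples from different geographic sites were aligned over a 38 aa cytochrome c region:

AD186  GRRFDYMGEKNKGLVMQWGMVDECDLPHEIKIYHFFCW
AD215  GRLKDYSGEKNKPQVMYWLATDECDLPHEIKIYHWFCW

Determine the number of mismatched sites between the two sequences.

10

The sequences differ at positions 3 (R/L), 4 (F/K), 7 (M/S), 13 (G/P), 14 (L/Q), 17 (Q/Y), 19 (G/L), 20 (M/A), 21 (V/T), 35 (F/W).
That gives 10 mismatches out of 38 aligned sites, so the Hamming distance is 10.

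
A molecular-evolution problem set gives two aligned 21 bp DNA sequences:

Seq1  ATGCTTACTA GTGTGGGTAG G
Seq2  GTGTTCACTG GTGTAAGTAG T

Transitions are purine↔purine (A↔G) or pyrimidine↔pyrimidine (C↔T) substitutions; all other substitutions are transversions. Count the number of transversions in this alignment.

Mismatches occur at site 1 (A↔G, transition), site 4 (C↔T, transition), site 6 (T↔C, transition), site 10 (A↔G, transition), site 15 (G↔A, transition), site 16 (G↔A, transition), site 21 (G↔T, transversion).
Of the 7 differences, 6 transitions and 1 transversion, so the answer is 1.

1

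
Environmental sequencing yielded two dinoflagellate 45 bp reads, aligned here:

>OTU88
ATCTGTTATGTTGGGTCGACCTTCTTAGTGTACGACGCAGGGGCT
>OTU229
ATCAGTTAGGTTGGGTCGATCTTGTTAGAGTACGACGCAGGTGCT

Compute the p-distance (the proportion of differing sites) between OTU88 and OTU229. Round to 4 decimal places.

0.1333

The sequences differ at positions 4 (T/A), 9 (T/G), 20 (C/T), 24 (C/G), 29 (T/A), 42 (G/T).
There are 6 differences over 45 sites, so p = 6/45 = 0.1333.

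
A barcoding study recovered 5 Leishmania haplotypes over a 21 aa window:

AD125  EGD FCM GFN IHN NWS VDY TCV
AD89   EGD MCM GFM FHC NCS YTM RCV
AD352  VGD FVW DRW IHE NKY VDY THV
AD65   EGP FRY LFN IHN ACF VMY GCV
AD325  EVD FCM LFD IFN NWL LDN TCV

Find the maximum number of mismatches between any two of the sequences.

16

Pairwise Hamming distances:
  AD125 vs AD89: 9
  AD125 vs AD352: 10
  AD125 vs AD65: 9
  AD125 vs AD325: 7
  AD89 vs AD352: 16
  AD89 vs AD65: 14
  AD89 vs AD325: 13
  AD352 vs AD65: 14
  AD352 vs AD325: 14
  AD65 vs AD325: 13
The largest is 16, between AD89 and AD352.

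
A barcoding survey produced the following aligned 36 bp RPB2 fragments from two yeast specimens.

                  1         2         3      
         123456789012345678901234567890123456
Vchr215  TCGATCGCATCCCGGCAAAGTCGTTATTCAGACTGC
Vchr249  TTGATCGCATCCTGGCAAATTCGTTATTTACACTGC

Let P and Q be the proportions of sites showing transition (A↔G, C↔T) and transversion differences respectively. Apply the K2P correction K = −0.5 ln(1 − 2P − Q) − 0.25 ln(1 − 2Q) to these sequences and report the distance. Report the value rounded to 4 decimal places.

0.1551

Mismatches occur at site 2 (C↔T, transition), site 13 (C↔T, transition), site 20 (G↔T, transversion), site 29 (C↔T, transition), site 31 (G↔C, transversion).
Of the 5 differences, 3 transitions and 2 transversions over 36 sites: P = 3/36 = 0.083333, Q = 2/36 = 0.055556.
d = −0.5·ln(0.777778) − 0.25·ln(0.888888) = −0.5·(-0.251314) − 0.25·(-0.117784) = 0.1551.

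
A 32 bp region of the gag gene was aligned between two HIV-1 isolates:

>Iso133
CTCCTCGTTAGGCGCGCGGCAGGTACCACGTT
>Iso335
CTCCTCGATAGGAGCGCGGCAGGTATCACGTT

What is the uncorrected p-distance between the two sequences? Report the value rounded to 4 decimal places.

0.0938

Mismatches occur at site 8 (T↔A), site 13 (C↔A), site 26 (C↔T).
There are 3 differences over 32 sites, so p = 3/32 = 0.0938.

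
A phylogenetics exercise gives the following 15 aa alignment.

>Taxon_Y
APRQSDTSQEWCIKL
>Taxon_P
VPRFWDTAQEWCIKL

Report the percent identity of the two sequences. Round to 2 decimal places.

73.33%

Differing sites — 1:A/V; 4:Q/F; 5:S/W; 8:S/A.
11 of the 15 sites match, so the percent identity is 11/15 × 100 = 73.33%.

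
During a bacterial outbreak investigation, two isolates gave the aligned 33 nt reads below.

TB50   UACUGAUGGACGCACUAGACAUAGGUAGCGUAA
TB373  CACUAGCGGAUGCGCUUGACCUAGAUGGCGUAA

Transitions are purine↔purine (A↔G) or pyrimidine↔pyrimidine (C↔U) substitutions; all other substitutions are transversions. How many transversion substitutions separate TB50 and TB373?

Differing sites — 1:U/C (Ti); 5:G/A (Ti); 6:A/G (Ti); 7:U/C (Ti); 11:C/U (Ti); 14:A/G (Ti); 17:A/U (Tv); 21:A/C (Tv); 25:G/A (Ti); 27:A/G (Ti).
Of the 10 differences, 8 transitions and 2 transversions, so the answer is 2.

2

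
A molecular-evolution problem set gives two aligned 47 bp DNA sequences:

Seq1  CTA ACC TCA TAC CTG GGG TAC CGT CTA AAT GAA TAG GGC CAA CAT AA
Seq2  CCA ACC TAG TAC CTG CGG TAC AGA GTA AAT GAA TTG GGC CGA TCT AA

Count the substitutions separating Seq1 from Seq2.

The sequences differ at positions 2 (T/C), 8 (C/A), 9 (A/G), 16 (G/C), 22 (C/A), 24 (T/A), 25 (C/G), 35 (A/T), 41 (A/G), 43 (C/T), 44 (A/C).
That gives 11 mismatches out of 47 aligned sites, so the Hamming distance is 11.

11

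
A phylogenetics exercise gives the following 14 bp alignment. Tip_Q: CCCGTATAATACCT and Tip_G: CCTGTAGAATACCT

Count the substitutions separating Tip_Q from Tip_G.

Differing sites — 3:C/T; 7:T/G.
That gives 2 mismatches out of 14 aligned sites, so the Hamming distance is 2.

2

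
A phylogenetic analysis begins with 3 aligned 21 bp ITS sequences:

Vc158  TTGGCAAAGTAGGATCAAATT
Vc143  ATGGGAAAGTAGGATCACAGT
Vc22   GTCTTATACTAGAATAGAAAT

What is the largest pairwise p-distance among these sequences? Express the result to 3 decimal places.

Pairwise Hamming distances:
  Vc158 vs Vc143: 4
  Vc158 vs Vc22: 10
  Vc143 vs Vc22: 11
The largest is 11 mismatches, between Vc143 and Vc22; p = 11/21 = 0.524.

0.524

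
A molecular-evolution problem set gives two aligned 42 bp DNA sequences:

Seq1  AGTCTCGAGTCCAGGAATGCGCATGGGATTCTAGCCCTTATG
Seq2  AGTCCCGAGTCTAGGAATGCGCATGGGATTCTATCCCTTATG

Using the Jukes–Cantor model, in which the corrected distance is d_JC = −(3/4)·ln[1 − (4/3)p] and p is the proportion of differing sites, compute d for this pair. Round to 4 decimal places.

0.0751

Differing sites — 5:T/C; 12:C/T; 34:G/T.
p = 3/42 = 0.071429.
d = −0.75 · ln(1 − (4/3)·0.071429) = −0.75 · ln(0.904761) = −0.75 · (-0.100084) = 0.0751.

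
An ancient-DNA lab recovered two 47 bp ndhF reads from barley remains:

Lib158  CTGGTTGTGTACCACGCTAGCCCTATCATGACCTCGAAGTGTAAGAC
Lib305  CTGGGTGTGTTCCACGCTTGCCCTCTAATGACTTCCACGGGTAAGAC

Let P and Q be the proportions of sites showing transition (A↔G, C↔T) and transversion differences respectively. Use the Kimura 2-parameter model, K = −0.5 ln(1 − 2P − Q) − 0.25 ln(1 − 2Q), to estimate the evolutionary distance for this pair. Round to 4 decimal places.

Mismatches occur at site 5 (T→G, transversion), site 11 (A→T, transversion), site 19 (A→T, transversion), site 25 (A→C, transversion), site 27 (C→A, transversion), site 33 (C→T, transition), site 36 (G→C, transversion), site 38 (A→C, transversion), site 40 (T→G, transversion).
Of the 9 differences, 1 transition and 8 transversions over 47 sites: P = 1/47 = 0.021277, Q = 8/47 = 0.170213.
d = −0.5·ln(0.787233) − 0.25·ln(0.659574) = −0.5·(-0.239231) − 0.25·(-0.416161) = 0.2237.

0.2237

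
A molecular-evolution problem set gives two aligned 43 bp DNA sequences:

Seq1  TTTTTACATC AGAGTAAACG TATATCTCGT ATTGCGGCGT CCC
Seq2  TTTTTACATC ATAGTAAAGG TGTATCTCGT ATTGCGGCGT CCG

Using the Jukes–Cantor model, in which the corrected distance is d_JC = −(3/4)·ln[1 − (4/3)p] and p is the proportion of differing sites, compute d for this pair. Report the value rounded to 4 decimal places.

Differing sites — 12:G/T; 19:C/G; 22:A/G; 43:C/G.
p = 4/43 = 0.093023.
d = −0.75 · ln(1 − (4/3)·0.093023) = −0.75 · ln(0.875969) = −0.75 · (-0.132425) = 0.0993.

0.0993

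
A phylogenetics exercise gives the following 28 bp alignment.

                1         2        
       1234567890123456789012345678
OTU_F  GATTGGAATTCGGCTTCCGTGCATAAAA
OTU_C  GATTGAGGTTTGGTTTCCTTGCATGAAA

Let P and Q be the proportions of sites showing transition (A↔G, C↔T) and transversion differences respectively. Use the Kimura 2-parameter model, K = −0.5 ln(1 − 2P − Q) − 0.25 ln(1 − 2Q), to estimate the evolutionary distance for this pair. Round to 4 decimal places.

The sequences differ at positions 6 (G/A, transition), 7 (A/G, transition), 8 (A/G, transition), 11 (C/T, transition), 14 (C/T, transition), 19 (G/T, transversion), 25 (A/G, transition).
Of the 7 differences, 6 transitions and 1 transversion over 28 sites: P = 6/28 = 0.214286, Q = 1/28 = 0.035714.
d = −0.5·ln(0.535714) − 0.25·ln(0.928572) = −0.5·(-0.624155) − 0.25·(-0.074107) = 0.3306.

0.3306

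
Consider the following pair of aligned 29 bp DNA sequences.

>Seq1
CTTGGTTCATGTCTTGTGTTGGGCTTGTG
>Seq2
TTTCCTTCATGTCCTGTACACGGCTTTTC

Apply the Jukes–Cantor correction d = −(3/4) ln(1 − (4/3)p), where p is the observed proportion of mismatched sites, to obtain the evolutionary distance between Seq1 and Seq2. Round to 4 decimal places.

Differing sites — 1:C/T; 4:G/C; 5:G/C; 14:T/C; 18:G/A; 19:T/C; 20:T/A; 21:G/C; 27:G/T; 29:G/C.
p = 10/29 = 0.344828.
d = −0.75 · ln(1 − (4/3)·0.344828) = −0.75 · ln(0.540229) = −0.75 · (-0.615762) = 0.4618.

0.4618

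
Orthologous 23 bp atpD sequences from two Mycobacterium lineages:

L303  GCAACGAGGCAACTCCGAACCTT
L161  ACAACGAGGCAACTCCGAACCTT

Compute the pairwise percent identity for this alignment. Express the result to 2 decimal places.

Differing sites — 1:G/A.
22 of the 23 sites match, so the percent identity is 22/23 × 100 = 95.65%.

95.65%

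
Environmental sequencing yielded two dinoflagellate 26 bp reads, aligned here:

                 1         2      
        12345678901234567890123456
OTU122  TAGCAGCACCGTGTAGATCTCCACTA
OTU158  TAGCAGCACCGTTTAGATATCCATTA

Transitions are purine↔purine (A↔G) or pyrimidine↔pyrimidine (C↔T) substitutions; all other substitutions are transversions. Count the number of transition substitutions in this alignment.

1

The sequences differ at positions 13 (G/T, transversion), 19 (C/A, transversion), 24 (C/T, transition).
Of the 3 differences, 1 transition and 2 transversions, so the answer is 1.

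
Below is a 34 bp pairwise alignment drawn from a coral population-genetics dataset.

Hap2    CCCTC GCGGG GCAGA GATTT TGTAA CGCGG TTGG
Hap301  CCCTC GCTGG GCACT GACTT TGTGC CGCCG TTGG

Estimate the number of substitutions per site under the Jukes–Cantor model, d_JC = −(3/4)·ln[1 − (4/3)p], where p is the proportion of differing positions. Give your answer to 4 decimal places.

Mismatches occur at site 8 (G↔T), site 14 (G↔C), site 15 (A↔T), site 18 (T↔C), site 24 (A↔G), site 25 (A↔C), site 29 (G↔C).
p = 7/34 = 0.205882.
d = −0.75 · ln(1 − (4/3)·0.205882) = −0.75 · ln(0.725491) = −0.75 · (-0.320907) = 0.2407.

0.2407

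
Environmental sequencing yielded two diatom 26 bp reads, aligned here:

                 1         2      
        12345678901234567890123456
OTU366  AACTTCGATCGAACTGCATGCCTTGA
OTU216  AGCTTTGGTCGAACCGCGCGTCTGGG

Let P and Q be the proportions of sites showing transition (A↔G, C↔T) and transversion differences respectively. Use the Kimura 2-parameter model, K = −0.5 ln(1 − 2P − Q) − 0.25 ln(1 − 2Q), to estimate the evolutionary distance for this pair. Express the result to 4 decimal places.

The sequences differ at positions 2 (A/G, transition), 6 (C/T, transition), 8 (A/G, transition), 15 (T/C, transition), 18 (A/G, transition), 19 (T/C, transition), 21 (C/T, transition), 24 (T/G, transversion), 26 (A/G, transition).
Of the 9 differences, 8 transitions and 1 transversion over 26 sites: P = 8/26 = 0.307692, Q = 1/26 = 0.038462.
d = −0.5·ln(0.346154) − 0.25·ln(0.923076) = −0.5·(-1.060872) − 0.25·(-0.080044) = 0.5504.

0.5504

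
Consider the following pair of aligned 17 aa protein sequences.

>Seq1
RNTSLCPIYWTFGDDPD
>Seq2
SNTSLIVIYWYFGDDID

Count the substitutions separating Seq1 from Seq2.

5

Mismatches occur at site 1 (R→S), site 6 (C→I), site 7 (P→V), site 11 (T→Y), site 16 (P→I).
That gives 5 mismatches out of 17 aligned sites, so the Hamming distance is 5.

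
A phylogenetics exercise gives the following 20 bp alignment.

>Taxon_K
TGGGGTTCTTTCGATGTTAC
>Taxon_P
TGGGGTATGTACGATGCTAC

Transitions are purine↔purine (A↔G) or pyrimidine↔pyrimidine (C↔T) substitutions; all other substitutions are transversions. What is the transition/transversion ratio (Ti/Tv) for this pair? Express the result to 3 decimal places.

0.667

Differing sites — 7:T/A (Tv); 8:C/T (Ti); 9:T/G (Tv); 11:T/A (Tv); 17:T/C (Ti).
Of the 5 differences, 2 transitions and 3 transversions, so Ti/Tv = 2/3 = 0.667.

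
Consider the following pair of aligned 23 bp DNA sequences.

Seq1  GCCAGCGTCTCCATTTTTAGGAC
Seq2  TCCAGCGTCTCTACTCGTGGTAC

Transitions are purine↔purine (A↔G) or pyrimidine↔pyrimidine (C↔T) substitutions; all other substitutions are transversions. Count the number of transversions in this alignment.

3

Differing sites — 1:G/T (Tv); 12:C/T (Ti); 14:T/C (Ti); 16:T/C (Ti); 17:T/G (Tv); 19:A/G (Ti); 21:G/T (Tv).
Of the 7 differences, 4 transitions and 3 transversions, so the answer is 3.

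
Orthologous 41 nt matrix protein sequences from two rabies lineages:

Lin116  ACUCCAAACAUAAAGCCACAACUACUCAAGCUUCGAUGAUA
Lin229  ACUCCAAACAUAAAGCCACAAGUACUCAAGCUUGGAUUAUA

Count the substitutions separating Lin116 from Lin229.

3

The sequences differ at positions 22 (C/G), 34 (C/G), 38 (G/U).
That gives 3 mismatches out of 41 aligned sites, so the Hamming distance is 3.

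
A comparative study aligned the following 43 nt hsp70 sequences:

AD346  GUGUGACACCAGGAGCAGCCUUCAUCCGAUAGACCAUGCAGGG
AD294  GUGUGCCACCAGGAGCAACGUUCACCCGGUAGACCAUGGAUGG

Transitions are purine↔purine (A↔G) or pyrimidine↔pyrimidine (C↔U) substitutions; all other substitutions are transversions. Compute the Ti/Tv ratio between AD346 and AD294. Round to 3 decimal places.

Mismatches occur at site 6 (A→C, transversion), site 18 (G→A, transition), site 20 (C→G, transversion), site 25 (U→C, transition), site 29 (A→G, transition), site 39 (C→G, transversion), site 41 (G→U, transversion).
Of the 7 differences, 3 transitions and 4 transversions, so Ti/Tv = 3/4 = 0.750.

0.750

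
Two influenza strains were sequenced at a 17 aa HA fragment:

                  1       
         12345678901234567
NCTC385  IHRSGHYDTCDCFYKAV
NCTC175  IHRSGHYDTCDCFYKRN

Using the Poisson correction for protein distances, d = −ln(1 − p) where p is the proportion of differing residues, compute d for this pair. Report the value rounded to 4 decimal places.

0.1252

Mismatches occur at site 16 (A→R), site 17 (V→N).
p = 2/17 = 0.117647.
d = −ln(1 − 0.117647) = −ln(0.882353) = 0.1252.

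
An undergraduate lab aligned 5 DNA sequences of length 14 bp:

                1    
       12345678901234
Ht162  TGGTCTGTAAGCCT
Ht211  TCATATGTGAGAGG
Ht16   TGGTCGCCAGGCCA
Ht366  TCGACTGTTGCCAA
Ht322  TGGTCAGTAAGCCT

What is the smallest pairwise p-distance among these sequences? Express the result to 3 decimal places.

0.071

Pairwise Hamming distances:
  Ht162 vs Ht211: 7
  Ht162 vs Ht16: 5
  Ht162 vs Ht366: 7
  Ht162 vs Ht322: 1
  Ht211 vs Ht16: 11
  Ht211 vs Ht366: 9
  Ht211 vs Ht322: 8
  Ht16 vs Ht366: 8
  Ht16 vs Ht322: 5
  Ht366 vs Ht322: 8
The smallest is 1 mismatch, between Ht162 and Ht322; p = 1/14 = 0.071.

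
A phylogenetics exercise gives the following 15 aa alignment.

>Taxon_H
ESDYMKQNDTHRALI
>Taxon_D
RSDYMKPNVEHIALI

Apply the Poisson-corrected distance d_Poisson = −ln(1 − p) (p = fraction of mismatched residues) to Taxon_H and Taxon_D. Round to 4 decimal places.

Differing sites — 1:E/R; 7:Q/P; 9:D/V; 10:T/E; 12:R/I.
p = 5/15 = 0.333333.
d = −ln(1 − 0.333333) = −ln(0.666667) = 0.4055.

0.4055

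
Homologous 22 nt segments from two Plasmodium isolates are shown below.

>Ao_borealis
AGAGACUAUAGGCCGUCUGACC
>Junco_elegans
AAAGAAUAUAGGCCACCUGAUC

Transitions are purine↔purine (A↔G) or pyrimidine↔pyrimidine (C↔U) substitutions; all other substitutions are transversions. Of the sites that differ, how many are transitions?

Differing sites — 2:G/A (Ti); 6:C/A (Tv); 15:G/A (Ti); 16:U/C (Ti); 21:C/U (Ti).
Of the 5 differences, 4 transitions and 1 transversion, so the answer is 4.

4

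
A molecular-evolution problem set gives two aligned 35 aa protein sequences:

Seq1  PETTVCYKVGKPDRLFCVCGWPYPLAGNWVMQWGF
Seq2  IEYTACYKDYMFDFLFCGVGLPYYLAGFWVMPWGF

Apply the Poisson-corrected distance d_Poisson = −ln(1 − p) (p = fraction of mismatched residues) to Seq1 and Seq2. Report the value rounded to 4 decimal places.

0.5108

The sequences differ at positions 1 (P/I), 3 (T/Y), 5 (V/A), 9 (V/D), 10 (G/Y), 11 (K/M), 12 (P/F), 14 (R/F), 18 (V/G), 19 (C/V), 21 (W/L), 24 (P/Y), 28 (N/F), 32 (Q/P).
p = 14/35 = 0.400000.
d = −ln(1 − 0.400000) = −ln(0.600000) = 0.5108.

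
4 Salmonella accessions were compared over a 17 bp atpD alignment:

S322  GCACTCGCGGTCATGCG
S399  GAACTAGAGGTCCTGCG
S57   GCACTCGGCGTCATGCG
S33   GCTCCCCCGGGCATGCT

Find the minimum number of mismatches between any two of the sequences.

Pairwise Hamming distances:
  S322 vs S399: 4
  S322 vs S57: 2
  S322 vs S33: 5
  S399 vs S57: 5
  S399 vs S33: 9
  S57 vs S33: 7
The smallest is 2, between S322 and S57.

2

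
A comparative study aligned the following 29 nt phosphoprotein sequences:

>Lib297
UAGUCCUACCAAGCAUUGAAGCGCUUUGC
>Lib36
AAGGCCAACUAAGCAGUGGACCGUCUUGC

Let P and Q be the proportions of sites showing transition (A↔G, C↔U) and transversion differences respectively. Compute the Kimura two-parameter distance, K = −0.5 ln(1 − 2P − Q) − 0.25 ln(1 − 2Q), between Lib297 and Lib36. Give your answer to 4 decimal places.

0.4031

The sequences differ at positions 1 (U/A, transversion), 4 (U/G, transversion), 7 (U/A, transversion), 10 (C/U, transition), 16 (U/G, transversion), 19 (A/G, transition), 21 (G/C, transversion), 24 (C/U, transition), 25 (U/C, transition).
Of the 9 differences, 4 transitions and 5 transversions over 29 sites: P = 4/29 = 0.137931, Q = 5/29 = 0.172414.
d = −0.5·ln(0.551724) − 0.25·ln(0.655172) = −0.5·(-0.594707) − 0.25·(-0.422857) = 0.4031.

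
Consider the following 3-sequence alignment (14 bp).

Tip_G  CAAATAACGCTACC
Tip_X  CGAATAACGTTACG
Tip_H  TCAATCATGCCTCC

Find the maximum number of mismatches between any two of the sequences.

8

Pairwise Hamming distances:
  Tip_G vs Tip_X: 3
  Tip_G vs Tip_H: 6
  Tip_X vs Tip_H: 8
The largest is 8, between Tip_X and Tip_H.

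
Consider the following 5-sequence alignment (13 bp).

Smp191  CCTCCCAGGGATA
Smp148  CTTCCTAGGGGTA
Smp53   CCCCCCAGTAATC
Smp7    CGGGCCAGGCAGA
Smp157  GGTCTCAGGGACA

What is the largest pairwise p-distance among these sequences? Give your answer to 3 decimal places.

0.615

Pairwise Hamming distances:
  Smp191 vs Smp148: 3
  Smp191 vs Smp53: 4
  Smp191 vs Smp7: 5
  Smp191 vs Smp157: 4
  Smp148 vs Smp53: 7
  Smp148 vs Smp7: 7
  Smp148 vs Smp157: 6
  Smp53 vs Smp7: 7
  Smp53 vs Smp157: 8
  Smp7 vs Smp157: 6
The largest is 8 mismatches, between Smp53 and Smp157; p = 8/13 = 0.615.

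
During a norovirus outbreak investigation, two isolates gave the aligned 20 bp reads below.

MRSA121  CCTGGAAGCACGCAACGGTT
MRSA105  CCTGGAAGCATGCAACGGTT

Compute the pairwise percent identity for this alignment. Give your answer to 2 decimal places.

A single mismatch occurs at site 11 (C→T).
19 of the 20 sites match, so the percent identity is 19/20 × 100 = 95.00%.

95.00%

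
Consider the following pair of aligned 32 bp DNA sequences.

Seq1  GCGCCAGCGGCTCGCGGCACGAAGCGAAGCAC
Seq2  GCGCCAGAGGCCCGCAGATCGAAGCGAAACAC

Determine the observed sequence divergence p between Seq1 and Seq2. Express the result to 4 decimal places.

Differing sites — 8:C/A; 12:T/C; 16:G/A; 18:C/A; 19:A/T; 29:G/A.
There are 6 differences over 32 sites, so p = 6/32 = 0.1875.

0.1875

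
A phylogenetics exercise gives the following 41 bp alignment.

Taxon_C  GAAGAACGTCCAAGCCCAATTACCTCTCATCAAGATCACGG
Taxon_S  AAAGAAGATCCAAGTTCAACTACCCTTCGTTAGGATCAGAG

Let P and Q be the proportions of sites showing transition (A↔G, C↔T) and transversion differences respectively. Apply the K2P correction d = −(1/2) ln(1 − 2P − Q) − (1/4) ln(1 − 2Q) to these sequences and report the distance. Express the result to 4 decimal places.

0.4658

Differing sites — 1:G/A (Ti); 7:C/G (Tv); 8:G/A (Ti); 15:C/T (Ti); 16:C/T (Ti); 20:T/C (Ti); 25:T/C (Ti); 26:C/T (Ti); 29:A/G (Ti); 31:C/T (Ti); 33:A/G (Ti); 39:C/G (Tv); 40:G/A (Ti).
Of the 13 differences, 11 transitions and 2 transversions over 41 sites: P = 11/41 = 0.268293, Q = 2/41 = 0.048780.
d = −0.5·ln(0.414634) − 0.25·ln(0.902440) = −0.5·(-0.880359) − 0.25·(-0.102653) = 0.4658.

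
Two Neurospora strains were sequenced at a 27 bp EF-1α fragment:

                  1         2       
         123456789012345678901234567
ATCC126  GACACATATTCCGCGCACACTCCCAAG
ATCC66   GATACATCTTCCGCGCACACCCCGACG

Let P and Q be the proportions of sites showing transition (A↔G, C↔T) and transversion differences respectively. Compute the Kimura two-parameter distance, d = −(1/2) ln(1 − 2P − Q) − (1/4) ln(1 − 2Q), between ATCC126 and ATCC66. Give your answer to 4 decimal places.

Differing sites — 3:C/T (Ti); 8:A/C (Tv); 21:T/C (Ti); 24:C/G (Tv); 26:A/C (Tv).
Of the 5 differences, 2 transitions and 3 transversions over 27 sites: P = 2/27 = 0.074074, Q = 3/27 = 0.111111.
d = −0.5·ln(0.740741) − 0.25·ln(0.777778) = −0.5·(-0.300104) − 0.25·(-0.251314) = 0.2129.

0.2129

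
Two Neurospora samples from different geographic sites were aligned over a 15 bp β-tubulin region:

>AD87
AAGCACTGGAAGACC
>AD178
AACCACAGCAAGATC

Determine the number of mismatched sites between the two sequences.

The sequences differ at positions 3 (G/C), 7 (T/A), 9 (G/C), 14 (C/T).
That gives 4 mismatches out of 15 aligned sites, so the Hamming distance is 4.

4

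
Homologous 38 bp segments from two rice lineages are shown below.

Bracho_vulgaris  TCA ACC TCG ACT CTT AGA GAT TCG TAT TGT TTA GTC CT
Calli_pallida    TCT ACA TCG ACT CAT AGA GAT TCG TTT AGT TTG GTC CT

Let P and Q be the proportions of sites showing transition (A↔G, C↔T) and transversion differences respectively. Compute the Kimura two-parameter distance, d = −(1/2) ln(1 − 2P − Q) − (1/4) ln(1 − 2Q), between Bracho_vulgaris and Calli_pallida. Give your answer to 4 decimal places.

0.1781

Differing sites — 3:A/T (Tv); 6:C/A (Tv); 14:T/A (Tv); 26:A/T (Tv); 28:T/A (Tv); 33:A/G (Ti).
Of the 6 differences, 1 transition and 5 transversions over 38 sites: P = 1/38 = 0.026316, Q = 5/38 = 0.131579.
d = −0.5·ln(0.815789) − 0.25·ln(0.736842) = −0.5·(-0.203600) − 0.25·(-0.305382) = 0.1781.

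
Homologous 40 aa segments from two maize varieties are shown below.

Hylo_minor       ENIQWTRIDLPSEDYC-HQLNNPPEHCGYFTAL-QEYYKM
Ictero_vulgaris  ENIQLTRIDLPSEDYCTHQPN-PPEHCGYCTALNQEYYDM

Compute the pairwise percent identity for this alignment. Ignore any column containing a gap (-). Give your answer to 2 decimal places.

Excluding the 3 gap columns leaves 37 comparable sites.
Mismatches occur at site 5 (W/L), site 20 (L/P), site 30 (F/C), site 39 (K/D).
33 of the 37 comparable sites match, so the percent identity is 33/37 × 100 = 89.19%.

89.19%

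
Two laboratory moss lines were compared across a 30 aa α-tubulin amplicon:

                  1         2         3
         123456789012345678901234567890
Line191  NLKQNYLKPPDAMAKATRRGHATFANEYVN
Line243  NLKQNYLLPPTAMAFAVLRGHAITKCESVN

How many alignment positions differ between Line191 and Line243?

10

Mismatches occur at site 8 (K/L), site 11 (D/T), site 15 (K/F), site 17 (T/V), site 18 (R/L), site 23 (T/I), site 24 (F/T), site 25 (A/K), site 26 (N/C), site 28 (Y/S).
That gives 10 mismatches out of 30 aligned sites, so the Hamming distance is 10.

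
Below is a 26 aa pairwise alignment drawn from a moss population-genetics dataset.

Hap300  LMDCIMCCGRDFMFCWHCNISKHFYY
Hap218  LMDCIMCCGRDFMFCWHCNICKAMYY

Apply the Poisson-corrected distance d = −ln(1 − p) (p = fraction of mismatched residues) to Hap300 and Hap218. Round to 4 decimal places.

Mismatches occur at site 21 (S/C), site 23 (H/A), site 24 (F/M).
p = 3/26 = 0.115385.
d = −ln(1 − 0.115385) = −ln(0.884615) = 0.1226.

0.1226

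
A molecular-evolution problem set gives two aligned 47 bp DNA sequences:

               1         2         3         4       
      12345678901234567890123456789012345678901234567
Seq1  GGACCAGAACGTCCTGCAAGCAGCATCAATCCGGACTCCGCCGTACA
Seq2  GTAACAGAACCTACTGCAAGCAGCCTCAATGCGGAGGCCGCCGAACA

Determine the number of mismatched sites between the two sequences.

9

The sequences differ at positions 2 (G/T), 4 (C/A), 11 (G/C), 13 (C/A), 25 (A/C), 31 (C/G), 36 (C/G), 37 (T/G), 44 (T/A).
That gives 9 mismatches out of 47 aligned sites, so the Hamming distance is 9.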